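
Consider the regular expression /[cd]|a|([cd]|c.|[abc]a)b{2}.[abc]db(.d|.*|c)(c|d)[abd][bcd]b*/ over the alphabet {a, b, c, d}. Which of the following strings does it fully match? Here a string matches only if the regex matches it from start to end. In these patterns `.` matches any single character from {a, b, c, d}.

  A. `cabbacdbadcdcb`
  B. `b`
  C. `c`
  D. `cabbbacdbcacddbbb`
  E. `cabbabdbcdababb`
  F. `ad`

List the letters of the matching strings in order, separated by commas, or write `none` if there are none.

A → match
B → no match
C → match
D → no match
E → no match
F → no match

A, C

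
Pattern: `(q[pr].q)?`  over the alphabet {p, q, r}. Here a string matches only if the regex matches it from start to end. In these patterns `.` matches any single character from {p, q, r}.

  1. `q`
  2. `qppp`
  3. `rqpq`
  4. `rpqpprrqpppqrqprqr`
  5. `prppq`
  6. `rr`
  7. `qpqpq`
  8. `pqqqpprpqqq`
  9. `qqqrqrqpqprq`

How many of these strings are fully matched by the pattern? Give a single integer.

0

1. `q` → no match
2. `qppp` → no match
3. `rqpq` → no match
4 → no match
5. `prppq` → no match
6. `rr` → no match
7. `qpqpq` → no match
8. `pqqqpprpqqq` → no match
9. `qqqrqrqpqprq` → no match
Total matched: 0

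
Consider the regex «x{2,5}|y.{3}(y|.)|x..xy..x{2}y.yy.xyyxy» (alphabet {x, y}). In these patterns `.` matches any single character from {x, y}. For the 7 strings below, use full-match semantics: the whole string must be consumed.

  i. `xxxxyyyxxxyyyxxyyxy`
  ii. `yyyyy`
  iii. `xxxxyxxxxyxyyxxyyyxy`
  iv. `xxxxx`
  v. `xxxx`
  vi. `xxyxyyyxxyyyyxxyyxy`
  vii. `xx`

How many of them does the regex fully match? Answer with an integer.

5

i → no match
ii → match
iii → no match
iv → match
v → match
vi → match
vii → match
Total matched: 5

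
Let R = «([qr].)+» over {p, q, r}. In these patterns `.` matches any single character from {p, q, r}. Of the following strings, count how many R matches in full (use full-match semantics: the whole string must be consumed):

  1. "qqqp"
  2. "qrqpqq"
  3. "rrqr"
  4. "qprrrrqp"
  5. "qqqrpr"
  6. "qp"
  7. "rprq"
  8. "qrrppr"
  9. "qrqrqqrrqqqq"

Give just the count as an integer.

7

1 → match
2 → match
3 → match
4 → match
5 → no match
6 → match
7 → match
8 → no match
9 → match
Total matched: 7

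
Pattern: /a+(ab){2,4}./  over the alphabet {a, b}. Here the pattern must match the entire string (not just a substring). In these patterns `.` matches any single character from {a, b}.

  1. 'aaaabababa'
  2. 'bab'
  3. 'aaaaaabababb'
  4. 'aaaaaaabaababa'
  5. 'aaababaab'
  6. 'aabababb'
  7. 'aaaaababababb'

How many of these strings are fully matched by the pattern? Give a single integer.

1. 'aaaabababa' → match
2. 'bab' → no match — must start with 'a'
3. 'aaaaaabababb' → match
4 → no match
5. 'aaababaab' → no match
6. 'aabababb' → match
7 → match
Total matched: 4

4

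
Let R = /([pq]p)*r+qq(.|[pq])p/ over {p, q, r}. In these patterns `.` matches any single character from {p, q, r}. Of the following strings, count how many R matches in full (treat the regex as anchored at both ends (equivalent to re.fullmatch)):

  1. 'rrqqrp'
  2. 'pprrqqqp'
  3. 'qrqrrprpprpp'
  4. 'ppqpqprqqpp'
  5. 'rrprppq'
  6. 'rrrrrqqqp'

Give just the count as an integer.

1 → match
2 → match
3 → no match
4 → match
5 → no match — must end with 'p'
6 → match
Total matched: 4

4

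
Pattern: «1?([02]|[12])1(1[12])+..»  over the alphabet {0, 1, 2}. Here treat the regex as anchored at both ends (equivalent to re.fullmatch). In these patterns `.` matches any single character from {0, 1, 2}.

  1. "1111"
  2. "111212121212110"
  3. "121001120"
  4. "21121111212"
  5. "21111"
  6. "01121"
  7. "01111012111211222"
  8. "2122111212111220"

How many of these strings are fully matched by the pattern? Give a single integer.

1 → no match
2 → no match
3 → no match
4 → no match
5 → no match
6 → no match
7 → no match
8 → no match
Total matched: 0

0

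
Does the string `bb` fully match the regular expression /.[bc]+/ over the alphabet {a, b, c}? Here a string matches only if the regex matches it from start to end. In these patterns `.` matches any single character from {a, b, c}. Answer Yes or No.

Yes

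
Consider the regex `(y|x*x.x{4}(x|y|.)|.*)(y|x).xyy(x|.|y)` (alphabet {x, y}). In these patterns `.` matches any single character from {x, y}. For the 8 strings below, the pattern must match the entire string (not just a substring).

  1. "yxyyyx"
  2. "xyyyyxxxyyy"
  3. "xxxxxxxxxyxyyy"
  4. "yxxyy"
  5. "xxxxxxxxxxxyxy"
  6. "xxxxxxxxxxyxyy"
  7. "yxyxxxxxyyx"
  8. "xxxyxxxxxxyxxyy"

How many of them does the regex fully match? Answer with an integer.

3

1 → no match
2 → match
3 → match
4 → no match
5 → no match
6 → no match
7 → match
8 → no match
Total matched: 3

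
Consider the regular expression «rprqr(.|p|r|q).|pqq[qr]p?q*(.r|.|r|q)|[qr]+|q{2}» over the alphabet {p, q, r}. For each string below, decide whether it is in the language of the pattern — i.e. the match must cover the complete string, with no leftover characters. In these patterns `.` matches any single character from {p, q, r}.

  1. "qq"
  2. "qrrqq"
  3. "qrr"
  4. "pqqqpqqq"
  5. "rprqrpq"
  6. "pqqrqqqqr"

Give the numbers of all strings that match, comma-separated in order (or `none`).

1, 2, 3, 4, 5, 6

1 → match
2 → match
3 → match
4 → match
5 → match
6 → match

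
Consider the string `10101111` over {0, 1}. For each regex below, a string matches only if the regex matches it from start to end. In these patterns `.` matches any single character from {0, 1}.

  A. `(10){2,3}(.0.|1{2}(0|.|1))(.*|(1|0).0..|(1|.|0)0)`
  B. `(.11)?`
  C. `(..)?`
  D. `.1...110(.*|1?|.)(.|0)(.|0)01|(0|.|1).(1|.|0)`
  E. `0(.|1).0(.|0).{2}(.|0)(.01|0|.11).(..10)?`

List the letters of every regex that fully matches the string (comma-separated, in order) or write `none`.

A → match
B → no match
C → no match
D → no match
E → no match — must start with `0`

A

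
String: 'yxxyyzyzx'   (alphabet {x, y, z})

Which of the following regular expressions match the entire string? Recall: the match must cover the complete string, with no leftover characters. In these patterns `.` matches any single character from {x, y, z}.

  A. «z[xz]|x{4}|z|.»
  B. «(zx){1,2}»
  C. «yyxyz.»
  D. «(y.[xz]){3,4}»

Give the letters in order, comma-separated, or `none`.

D

A → no match
B → no match — must start with 'zx'
C → no match — must start with 'yyxyz'
D → match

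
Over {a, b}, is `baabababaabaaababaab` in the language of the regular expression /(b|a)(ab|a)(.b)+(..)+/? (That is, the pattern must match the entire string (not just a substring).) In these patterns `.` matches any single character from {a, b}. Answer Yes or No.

Yes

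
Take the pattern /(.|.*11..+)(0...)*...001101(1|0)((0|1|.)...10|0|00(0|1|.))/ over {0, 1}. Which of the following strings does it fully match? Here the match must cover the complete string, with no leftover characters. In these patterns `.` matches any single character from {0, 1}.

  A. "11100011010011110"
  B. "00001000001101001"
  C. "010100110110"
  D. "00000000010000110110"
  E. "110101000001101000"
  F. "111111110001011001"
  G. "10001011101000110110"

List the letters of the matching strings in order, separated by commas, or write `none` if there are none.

A, C, D, G

A → match
B → no match
C → match
D → match
E → no match
F → no match
G → match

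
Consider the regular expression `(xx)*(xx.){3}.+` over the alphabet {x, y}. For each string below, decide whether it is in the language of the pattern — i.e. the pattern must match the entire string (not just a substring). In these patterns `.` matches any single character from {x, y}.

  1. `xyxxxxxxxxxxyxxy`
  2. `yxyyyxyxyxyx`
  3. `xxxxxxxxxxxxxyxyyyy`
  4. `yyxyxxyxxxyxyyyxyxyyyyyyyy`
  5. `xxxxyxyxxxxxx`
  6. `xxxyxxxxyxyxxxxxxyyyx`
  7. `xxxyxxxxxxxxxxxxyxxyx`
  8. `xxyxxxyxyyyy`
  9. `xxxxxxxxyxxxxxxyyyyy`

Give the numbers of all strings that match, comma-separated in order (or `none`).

3, 9

1 → no match
2 → no match
3 → match
4 → no match
5 → no match
6 → no match
7 → no match
8 → no match
9 → match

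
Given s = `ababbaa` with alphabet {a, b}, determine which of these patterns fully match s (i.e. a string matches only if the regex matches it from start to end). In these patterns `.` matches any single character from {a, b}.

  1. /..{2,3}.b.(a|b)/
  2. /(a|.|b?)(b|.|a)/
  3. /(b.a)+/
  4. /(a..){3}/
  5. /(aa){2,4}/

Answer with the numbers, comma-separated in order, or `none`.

1 → match
2 → no match
3 → no match — must start with `b`
4 → no match
5 → no match — must start with `aa`

1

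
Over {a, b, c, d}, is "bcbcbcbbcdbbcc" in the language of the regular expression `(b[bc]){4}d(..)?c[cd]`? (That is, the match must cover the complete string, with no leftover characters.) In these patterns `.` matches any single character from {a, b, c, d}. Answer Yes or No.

No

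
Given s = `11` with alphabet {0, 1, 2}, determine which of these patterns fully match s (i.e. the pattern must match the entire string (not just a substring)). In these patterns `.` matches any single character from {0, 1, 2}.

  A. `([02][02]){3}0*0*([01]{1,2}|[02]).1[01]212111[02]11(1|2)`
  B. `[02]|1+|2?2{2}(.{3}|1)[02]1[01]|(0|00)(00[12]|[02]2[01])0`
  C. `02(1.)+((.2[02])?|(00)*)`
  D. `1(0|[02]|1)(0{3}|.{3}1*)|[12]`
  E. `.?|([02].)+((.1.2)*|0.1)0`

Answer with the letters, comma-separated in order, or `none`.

B

A → no match
B → match
C → no match — must start with `021`
D → no match
E → no match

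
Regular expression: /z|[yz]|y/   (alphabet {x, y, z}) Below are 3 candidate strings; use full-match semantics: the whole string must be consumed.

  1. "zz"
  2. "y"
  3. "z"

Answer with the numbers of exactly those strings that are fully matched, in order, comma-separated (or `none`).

1 → no match
2 → match
3 → match

2, 3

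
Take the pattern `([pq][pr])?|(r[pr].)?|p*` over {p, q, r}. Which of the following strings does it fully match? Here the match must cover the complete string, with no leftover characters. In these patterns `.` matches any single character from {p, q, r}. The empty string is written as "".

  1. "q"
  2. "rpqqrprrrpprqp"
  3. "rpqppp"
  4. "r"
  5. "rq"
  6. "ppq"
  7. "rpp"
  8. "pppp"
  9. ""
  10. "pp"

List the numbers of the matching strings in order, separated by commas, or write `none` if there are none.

7, 8, 9, 10

1. "q" → no match
2 → no match
3. "rpqppp" → no match
4. "r" → no match
5. "rq" → no match
6. "ppq" → no match
7. "rpp" → match
8. "pppp" → match
9. "" → match
10. "pp" → match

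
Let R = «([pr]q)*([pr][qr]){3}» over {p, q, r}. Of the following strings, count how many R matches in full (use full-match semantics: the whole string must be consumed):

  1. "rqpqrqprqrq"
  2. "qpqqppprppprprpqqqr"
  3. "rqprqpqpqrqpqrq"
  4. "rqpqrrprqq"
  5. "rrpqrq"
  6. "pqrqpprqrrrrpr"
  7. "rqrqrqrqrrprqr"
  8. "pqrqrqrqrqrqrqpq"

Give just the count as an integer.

1 → no match
2 → no match
3 → no match
4 → no match
5 → match
6 → no match
7 → no match
8 → match
Total matched: 2

2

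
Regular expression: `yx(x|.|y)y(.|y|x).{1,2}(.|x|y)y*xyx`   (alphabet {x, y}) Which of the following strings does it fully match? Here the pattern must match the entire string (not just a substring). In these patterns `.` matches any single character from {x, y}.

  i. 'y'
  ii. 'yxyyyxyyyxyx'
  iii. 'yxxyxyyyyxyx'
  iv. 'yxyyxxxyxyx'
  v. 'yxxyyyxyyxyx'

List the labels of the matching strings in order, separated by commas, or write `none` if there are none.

i. 'y' → no match — must start with 'yx'
ii. 'yxyyyxyyyxyx' → match
iii. 'yxxyxyyyyxyx' → match
iv. 'yxyyxxxyxyx' → match
v. 'yxxyyyxyyxyx' → match

ii, iii, iv, v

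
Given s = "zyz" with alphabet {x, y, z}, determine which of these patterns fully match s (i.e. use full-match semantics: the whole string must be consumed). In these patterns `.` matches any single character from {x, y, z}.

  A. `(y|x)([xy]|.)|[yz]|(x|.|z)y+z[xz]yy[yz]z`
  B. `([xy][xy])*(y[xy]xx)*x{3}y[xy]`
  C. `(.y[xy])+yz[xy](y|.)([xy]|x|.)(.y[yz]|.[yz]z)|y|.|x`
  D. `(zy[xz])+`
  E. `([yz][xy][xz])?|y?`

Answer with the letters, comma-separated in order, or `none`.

D, E

A → no match
B → no match
C → no match
D → match
E → match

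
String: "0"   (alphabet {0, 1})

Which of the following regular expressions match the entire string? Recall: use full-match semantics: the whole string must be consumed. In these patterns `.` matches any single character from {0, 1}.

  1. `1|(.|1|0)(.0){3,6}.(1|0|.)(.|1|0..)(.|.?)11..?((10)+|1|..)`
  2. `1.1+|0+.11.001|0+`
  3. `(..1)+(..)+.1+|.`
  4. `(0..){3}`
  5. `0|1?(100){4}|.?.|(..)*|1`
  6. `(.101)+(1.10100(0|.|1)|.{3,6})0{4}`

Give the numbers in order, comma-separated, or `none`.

1 → no match
2 → match
3 → match
4 → no match
5 → match
6 → no match

2, 3, 5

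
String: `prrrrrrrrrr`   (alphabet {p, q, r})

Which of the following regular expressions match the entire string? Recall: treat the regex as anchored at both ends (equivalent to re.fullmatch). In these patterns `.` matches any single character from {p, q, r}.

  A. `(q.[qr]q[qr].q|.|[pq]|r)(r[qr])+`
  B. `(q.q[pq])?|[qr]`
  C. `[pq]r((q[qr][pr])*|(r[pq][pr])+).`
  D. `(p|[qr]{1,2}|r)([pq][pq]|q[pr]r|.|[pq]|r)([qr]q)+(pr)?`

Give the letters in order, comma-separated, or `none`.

A → match
B → no match
C → no match
D → no match

A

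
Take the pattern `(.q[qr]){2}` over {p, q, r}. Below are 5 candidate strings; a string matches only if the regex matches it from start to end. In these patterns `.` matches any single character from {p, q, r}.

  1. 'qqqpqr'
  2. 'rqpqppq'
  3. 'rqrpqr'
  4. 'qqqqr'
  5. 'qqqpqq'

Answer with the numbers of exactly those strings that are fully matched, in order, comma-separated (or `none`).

1, 3, 5

1. 'qqqpqr' → match
2. 'rqpqppq' → no match
3. 'rqrpqr' → match
4. 'qqqqr' → no match
5. 'qqqpqq' → match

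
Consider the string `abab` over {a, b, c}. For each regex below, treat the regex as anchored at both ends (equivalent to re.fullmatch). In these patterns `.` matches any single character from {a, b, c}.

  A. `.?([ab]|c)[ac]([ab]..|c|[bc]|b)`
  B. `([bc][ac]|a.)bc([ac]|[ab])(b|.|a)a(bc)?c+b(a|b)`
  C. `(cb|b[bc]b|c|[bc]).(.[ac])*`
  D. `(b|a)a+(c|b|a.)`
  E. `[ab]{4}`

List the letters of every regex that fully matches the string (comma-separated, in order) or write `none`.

A → match
B → no match
C → no match
D → no match
E → match

A, E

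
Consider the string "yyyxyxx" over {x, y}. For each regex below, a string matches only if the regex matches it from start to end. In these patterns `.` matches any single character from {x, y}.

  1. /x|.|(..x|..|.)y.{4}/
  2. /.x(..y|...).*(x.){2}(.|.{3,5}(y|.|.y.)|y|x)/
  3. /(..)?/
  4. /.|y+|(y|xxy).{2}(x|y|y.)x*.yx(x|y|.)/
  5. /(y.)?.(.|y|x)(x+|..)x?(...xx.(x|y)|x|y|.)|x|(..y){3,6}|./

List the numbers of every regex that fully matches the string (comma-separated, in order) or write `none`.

1, 5

1 → match
2 → no match
3 → no match
4 → no match
5 → match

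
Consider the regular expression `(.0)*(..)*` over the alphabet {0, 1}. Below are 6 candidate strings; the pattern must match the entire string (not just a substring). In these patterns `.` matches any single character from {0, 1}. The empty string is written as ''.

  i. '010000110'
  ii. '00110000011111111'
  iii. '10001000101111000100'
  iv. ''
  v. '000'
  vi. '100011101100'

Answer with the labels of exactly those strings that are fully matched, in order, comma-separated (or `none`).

iii, iv, vi

i. '010000110' → no match
ii → no match
iii → match
iv. '' → match
v. '000' → no match
vi. '100011101100' → match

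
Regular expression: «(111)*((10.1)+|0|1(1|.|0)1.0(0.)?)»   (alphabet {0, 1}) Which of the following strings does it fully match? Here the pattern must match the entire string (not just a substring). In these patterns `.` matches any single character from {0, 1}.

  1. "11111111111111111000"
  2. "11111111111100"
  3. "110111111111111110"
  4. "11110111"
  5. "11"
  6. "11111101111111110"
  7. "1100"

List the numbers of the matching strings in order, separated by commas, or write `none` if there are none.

2

1 → no match
2 → match
3 → no match
4 → no match
5 → no match
6 → no match
7 → no match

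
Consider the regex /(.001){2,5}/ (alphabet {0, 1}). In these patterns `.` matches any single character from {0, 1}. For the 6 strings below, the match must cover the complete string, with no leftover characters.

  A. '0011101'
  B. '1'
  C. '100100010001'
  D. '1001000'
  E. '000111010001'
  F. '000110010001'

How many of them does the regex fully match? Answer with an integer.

2

A → no match — must end with '001'
B → no match — must end with '001'
C → match
D → no match — must end with '001'
E → no match
F → match
Total matched: 2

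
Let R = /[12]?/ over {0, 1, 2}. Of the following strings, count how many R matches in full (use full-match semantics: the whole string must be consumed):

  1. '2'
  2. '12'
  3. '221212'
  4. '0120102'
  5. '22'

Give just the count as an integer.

1 → match
2 → no match
3 → no match
4 → no match
5 → no match
Total matched: 1

1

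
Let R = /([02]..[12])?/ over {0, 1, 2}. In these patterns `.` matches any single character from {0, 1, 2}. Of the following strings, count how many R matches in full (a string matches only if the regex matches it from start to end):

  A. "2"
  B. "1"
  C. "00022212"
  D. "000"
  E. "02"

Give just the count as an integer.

A → no match
B → no match
C → no match
D → no match
E → no match
Total matched: 0

0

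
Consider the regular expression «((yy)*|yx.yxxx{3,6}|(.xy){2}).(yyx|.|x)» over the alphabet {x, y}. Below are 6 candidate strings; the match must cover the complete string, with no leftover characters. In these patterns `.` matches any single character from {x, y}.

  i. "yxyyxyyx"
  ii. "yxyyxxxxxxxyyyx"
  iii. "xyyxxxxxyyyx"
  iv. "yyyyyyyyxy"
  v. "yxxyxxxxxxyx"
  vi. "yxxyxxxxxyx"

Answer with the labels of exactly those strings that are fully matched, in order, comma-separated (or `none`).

i, ii, iv, v, vi

i → match
ii → match
iii → no match
iv → match
v → match
vi → match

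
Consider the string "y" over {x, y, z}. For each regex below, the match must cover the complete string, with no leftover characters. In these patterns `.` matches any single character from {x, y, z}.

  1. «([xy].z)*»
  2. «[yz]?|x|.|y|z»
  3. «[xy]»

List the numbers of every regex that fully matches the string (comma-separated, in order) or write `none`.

2, 3

1 → no match
2 → match
3 → match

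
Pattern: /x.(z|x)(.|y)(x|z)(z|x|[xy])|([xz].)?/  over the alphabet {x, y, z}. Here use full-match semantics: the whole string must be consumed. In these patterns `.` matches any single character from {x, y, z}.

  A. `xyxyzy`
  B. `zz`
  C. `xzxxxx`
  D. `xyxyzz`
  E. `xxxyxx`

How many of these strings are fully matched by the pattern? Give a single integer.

5

A → match
B → match
C → match
D → match
E → match
Total matched: 5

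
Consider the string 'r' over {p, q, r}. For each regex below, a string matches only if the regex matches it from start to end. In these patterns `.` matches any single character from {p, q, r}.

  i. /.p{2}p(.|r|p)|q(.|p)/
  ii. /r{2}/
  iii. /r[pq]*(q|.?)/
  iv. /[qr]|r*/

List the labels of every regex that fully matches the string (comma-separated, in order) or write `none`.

i → no match
ii → no match
iii → match
iv → match

iii, iv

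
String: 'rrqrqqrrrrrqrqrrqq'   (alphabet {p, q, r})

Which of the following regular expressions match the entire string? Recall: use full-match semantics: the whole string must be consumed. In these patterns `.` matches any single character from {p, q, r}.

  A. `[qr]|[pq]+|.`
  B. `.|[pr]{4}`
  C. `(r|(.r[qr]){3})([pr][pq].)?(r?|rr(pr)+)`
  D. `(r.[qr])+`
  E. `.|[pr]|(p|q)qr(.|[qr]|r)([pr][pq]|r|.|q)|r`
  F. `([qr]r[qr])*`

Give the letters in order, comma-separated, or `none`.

A → no match
B → no match
C → no match
D → match
E → no match
F → no match

D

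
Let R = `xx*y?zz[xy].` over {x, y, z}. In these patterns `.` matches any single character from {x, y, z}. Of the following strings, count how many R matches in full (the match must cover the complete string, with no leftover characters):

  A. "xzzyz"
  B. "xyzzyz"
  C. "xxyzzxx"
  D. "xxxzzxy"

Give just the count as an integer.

A → match
B → match
C → match
D → match
Total matched: 4

4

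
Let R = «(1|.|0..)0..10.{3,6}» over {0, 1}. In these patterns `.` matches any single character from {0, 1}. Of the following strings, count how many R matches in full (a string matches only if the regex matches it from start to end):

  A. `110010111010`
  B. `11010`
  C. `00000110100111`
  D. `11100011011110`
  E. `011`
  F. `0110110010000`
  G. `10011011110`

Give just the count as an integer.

2

A → no match
B → no match
C → match
D → no match
E → no match
F → no match
G → match
Total matched: 2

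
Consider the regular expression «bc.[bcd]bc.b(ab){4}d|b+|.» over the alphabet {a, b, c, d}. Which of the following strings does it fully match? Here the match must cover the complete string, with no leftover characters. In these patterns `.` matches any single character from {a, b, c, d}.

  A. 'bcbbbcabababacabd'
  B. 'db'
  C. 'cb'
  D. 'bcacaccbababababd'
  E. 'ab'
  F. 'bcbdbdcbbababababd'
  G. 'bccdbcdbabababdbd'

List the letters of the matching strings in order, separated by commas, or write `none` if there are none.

A → no match
B → no match
C → no match
D → no match
E → no match
F → no match
G → no match

none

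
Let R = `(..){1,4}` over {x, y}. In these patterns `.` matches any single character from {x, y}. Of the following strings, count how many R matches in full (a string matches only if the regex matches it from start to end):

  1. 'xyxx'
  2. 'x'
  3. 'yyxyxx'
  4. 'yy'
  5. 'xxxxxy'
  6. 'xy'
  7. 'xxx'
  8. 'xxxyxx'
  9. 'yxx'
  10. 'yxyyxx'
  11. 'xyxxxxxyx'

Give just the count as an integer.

1. 'xyxx' → match
2. 'x' → no match
3. 'yyxyxx' → match
4. 'yy' → match
5. 'xxxxxy' → match
6. 'xy' → match
7. 'xxx' → no match
8. 'xxxyxx' → match
9. 'yxx' → no match
10. 'yxyyxx' → match
11. 'xyxxxxxyx' → no match
Total matched: 7

7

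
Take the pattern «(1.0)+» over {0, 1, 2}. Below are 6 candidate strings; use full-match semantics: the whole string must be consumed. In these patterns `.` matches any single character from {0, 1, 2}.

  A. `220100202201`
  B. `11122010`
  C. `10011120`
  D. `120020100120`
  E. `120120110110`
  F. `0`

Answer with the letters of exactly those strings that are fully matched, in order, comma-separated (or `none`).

E

A. `220100202201` → no match — must start with `1`
B. `11122010` → no match
C. `10011120` → no match
D. `120020100120` → no match
E. `120120110110` → match
F. `0` → no match — must start with `1`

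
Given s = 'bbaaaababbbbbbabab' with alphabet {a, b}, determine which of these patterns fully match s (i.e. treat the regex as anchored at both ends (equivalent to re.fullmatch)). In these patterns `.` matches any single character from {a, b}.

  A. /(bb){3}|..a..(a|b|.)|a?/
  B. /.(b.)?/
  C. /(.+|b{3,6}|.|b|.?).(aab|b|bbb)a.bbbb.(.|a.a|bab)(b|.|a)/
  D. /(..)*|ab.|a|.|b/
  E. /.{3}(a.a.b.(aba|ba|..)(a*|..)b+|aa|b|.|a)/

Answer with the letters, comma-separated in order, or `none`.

C, D

A → no match
B → no match
C → match
D → match
E → no match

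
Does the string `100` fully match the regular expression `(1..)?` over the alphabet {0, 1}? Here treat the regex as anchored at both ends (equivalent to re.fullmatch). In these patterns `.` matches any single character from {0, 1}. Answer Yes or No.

Yes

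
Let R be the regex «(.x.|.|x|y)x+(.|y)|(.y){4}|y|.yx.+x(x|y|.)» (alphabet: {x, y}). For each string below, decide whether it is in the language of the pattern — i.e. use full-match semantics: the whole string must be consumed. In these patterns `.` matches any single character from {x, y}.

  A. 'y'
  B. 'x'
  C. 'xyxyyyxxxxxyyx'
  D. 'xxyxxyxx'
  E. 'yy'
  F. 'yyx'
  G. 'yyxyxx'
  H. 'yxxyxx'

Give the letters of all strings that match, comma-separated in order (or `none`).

A. 'y' → match
B. 'x' → no match
C → no match
D. 'xxyxxyxx' → no match
E. 'yy' → no match
F. 'yyx' → no match
G. 'yyxyxx' → match
H. 'yxxyxx' → no match

A, G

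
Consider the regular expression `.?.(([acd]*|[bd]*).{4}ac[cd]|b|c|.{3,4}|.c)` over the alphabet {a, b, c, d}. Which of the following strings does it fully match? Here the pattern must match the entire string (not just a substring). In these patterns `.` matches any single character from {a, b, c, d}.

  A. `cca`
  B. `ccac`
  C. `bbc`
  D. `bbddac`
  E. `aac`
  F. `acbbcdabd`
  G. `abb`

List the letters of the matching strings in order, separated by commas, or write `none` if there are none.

B, C, D, E, G

A → no match
B → match
C → match
D → match
E → match
F → no match
G → match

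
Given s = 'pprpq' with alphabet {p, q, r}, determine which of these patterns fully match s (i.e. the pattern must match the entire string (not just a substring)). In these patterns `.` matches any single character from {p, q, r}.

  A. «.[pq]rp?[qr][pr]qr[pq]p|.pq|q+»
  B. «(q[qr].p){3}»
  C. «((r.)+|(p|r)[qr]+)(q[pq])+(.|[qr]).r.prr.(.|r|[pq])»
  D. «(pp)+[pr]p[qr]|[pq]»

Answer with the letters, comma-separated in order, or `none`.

A → no match
B → no match — must start with 'q'
C → no match
D → match

D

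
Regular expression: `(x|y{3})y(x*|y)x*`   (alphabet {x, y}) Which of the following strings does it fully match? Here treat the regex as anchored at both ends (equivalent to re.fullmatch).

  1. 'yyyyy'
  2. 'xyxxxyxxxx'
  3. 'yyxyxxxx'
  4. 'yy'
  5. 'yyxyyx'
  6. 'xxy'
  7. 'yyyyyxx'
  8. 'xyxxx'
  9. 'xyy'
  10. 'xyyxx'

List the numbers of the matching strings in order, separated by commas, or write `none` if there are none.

1 → match
2 → no match
3 → no match
4 → no match
5 → no match
6 → no match
7 → match
8 → match
9 → match
10 → match

1, 7, 8, 9, 10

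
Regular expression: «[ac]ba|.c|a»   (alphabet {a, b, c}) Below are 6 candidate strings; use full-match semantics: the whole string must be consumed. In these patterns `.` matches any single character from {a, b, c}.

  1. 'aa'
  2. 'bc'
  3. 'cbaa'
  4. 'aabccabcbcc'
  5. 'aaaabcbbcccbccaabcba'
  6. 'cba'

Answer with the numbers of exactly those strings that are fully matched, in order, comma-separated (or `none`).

1. 'aa' → no match
2. 'bc' → match
3. 'cbaa' → no match
4. 'aabccabcbcc' → no match
5 → no match
6. 'cba' → match

2, 6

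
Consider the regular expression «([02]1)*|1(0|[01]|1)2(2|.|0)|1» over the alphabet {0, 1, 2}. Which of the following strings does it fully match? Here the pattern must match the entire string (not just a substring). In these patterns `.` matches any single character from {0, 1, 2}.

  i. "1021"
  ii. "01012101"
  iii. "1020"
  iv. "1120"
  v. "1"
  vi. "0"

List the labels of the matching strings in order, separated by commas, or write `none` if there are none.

i, ii, iii, iv, v

i → match
ii → match
iii → match
iv → match
v → match
vi → no match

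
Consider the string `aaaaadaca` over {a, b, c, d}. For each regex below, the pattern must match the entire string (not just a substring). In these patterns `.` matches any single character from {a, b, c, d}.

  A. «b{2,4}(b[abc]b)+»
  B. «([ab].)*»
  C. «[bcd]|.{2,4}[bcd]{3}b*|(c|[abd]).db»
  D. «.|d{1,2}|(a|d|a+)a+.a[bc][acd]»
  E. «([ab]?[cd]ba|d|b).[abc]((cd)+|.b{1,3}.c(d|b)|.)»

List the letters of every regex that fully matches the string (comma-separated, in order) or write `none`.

A → no match — must start with `b`
B → no match
C → no match
D → match
E → no match

D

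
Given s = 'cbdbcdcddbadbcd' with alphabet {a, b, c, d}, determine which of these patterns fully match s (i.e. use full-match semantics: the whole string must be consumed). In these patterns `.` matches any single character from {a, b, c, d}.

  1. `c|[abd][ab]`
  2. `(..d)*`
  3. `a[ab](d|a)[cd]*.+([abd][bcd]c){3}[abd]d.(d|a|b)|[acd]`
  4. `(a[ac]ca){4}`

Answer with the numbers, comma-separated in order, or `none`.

2

1 → no match
2 → match
3 → no match
4 → no match — must start with 'a'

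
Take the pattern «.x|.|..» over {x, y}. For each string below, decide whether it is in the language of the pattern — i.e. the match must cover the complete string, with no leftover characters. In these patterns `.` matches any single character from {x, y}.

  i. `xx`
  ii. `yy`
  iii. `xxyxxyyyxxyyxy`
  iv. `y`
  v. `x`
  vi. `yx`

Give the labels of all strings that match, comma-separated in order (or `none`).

i, ii, iv, v, vi

i. `xx` → match
ii. `yy` → match
iii → no match
iv. `y` → match
v. `x` → match
vi. `yx` → match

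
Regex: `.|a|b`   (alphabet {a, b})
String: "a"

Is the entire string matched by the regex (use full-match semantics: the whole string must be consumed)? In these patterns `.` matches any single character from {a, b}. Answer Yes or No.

Yes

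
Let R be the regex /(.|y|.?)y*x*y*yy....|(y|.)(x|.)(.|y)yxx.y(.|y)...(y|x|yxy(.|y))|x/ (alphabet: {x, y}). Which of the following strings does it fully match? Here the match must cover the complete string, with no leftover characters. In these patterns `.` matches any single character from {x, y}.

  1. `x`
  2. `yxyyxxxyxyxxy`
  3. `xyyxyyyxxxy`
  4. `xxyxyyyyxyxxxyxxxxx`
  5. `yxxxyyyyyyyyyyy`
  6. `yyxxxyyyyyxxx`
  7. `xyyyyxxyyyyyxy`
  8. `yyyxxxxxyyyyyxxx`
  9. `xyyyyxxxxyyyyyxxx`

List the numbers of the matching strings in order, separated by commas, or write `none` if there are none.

1, 2, 3, 5, 6, 7, 8, 9

1 → match
2 → match
3 → match
4 → no match
5 → match
6 → match
7 → match
8 → match
9 → match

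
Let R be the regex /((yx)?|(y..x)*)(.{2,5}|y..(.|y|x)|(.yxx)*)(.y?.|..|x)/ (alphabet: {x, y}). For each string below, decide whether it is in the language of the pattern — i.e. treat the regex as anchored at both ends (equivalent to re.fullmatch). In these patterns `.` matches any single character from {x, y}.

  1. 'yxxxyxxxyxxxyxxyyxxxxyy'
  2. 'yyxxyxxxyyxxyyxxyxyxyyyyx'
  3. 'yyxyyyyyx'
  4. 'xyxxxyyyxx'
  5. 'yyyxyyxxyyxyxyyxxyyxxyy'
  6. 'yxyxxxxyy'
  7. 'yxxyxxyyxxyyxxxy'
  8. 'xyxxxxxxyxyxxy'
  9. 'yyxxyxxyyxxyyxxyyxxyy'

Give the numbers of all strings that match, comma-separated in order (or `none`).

1 → no match
2 → match
3 → no match
4 → no match
5 → no match
6 → match
7 → match
8 → no match
9 → no match

2, 6, 7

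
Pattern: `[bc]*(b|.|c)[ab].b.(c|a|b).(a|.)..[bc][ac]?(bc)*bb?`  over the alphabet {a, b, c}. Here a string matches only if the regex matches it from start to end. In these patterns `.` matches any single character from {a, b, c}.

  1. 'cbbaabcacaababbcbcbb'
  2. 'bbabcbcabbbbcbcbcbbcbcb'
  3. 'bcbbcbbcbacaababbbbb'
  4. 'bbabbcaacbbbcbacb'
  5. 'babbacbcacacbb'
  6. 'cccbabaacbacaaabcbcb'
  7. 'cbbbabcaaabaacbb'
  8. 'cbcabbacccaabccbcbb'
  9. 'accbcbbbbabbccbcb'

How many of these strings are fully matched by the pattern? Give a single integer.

1 → no match
2 → no match
3 → no match
4 → no match
5 → no match
6 → no match
7 → no match
8 → no match
9 → no match
Total matched: 0

0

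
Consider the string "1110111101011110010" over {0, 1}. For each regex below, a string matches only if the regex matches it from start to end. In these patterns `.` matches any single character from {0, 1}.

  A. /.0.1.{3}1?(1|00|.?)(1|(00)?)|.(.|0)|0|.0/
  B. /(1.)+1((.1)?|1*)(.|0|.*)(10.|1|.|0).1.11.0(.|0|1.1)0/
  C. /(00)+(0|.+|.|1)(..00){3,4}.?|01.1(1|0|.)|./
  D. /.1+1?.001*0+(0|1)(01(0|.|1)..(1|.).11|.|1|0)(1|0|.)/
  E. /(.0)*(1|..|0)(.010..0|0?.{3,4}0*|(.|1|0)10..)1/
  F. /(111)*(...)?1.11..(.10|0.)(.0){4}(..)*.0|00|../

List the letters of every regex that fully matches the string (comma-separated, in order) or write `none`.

B

A → no match
B → match
C → no match
D → no match
E → no match — must end with "1"
F → no match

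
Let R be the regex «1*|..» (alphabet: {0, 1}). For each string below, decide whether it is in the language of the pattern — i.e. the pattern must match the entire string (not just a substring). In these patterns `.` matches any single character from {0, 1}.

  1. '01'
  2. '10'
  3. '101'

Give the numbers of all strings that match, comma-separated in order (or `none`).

1 → match
2 → match
3 → no match

1, 2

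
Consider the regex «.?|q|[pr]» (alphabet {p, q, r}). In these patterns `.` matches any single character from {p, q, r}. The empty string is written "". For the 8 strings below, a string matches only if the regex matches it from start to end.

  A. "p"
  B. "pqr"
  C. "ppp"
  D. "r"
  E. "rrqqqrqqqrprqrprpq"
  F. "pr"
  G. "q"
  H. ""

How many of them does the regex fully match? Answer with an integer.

A → match
B → no match
C → no match
D → match
E → no match
F → no match
G → match
H → match
Total matched: 4

4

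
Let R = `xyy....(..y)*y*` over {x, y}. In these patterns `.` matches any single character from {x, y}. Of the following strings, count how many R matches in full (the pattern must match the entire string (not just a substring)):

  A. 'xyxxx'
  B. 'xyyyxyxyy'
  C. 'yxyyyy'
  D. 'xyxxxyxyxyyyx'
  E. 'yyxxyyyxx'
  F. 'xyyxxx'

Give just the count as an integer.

A → no match — must start with 'xyy'
B → match
C → no match — must start with 'xyy'
D → no match — must start with 'xyy'
E → no match — must start with 'xyy'
F → no match
Total matched: 1

1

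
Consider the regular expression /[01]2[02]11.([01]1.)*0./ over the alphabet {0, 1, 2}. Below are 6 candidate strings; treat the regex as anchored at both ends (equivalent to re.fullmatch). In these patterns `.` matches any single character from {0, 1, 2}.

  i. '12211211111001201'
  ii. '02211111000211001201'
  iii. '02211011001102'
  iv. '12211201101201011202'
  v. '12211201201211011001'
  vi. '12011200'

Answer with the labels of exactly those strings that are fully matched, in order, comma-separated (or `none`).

i → match
ii → no match
iii → match
iv → match
v → match
vi. '12011200' → match

i, iii, iv, v, vi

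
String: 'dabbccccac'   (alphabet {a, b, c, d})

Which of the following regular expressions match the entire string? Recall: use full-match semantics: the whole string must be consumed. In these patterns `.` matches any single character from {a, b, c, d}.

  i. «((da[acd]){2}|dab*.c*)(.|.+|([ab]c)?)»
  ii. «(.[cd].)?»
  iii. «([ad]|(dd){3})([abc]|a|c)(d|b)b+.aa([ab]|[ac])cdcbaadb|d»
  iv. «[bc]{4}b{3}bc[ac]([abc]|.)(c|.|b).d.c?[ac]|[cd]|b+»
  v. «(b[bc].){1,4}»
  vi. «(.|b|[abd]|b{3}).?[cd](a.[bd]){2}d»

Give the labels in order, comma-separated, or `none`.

i

i → match
ii → no match
iii → no match
iv → no match
v → no match — must start with 'b'
vi → no match — must end with 'd'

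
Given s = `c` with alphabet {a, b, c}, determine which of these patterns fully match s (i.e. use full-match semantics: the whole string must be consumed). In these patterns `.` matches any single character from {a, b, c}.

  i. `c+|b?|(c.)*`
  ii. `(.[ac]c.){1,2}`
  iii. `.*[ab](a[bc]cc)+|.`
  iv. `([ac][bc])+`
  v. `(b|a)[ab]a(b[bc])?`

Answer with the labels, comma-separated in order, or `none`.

i → match
ii → no match
iii → match
iv → no match
v → no match

i, iii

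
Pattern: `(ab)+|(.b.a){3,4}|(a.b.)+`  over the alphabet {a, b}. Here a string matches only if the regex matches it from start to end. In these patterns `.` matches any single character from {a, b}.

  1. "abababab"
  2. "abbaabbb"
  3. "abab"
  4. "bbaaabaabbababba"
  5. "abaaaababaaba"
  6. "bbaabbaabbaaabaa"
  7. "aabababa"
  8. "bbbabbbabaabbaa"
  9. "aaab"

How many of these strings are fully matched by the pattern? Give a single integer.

1 → match
2 → match
3 → match
4 → no match
5 → no match
6 → match
7 → no match
8 → no match
9 → no match
Total matched: 4

4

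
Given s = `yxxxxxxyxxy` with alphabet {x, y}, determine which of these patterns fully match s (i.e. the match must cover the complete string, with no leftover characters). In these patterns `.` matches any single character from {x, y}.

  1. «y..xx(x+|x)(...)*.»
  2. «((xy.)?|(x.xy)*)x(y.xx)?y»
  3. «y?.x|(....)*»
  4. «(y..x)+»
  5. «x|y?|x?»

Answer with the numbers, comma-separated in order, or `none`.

1 → match
2 → no match
3 → no match
4 → no match — must end with `x`
5 → no match

1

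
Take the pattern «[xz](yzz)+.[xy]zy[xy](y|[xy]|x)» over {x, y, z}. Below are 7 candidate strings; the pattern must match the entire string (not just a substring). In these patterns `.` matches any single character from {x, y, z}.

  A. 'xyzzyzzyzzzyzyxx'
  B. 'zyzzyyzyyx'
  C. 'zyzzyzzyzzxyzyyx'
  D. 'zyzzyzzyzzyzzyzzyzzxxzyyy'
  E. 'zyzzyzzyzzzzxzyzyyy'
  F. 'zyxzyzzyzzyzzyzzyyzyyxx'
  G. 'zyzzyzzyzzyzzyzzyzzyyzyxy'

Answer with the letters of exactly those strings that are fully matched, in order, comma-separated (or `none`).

A → match
B. 'zyzzyyzyyx' → match
C → match
D → match
E → no match
F → no match
G → match

A, B, C, D, G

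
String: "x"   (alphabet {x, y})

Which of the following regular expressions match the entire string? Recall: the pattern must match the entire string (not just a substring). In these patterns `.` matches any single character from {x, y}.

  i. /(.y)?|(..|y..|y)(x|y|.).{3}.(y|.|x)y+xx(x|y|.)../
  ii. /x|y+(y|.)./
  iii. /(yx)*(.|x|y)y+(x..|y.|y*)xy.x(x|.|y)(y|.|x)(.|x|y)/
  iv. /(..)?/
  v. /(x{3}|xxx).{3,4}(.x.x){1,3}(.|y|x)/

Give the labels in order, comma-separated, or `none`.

i → no match
ii → match
iii → no match
iv → no match
v → no match

ii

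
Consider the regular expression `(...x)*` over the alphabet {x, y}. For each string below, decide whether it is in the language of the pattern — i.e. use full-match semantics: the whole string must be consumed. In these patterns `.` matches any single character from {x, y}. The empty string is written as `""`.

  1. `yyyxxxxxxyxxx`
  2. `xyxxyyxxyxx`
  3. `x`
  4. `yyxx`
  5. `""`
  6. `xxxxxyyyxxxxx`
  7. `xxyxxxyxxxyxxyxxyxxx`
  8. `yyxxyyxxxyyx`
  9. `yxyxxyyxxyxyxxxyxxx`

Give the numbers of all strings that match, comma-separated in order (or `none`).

1 → no match
2 → no match
3 → no match
4 → match
5 → match
6 → no match
7 → match
8 → match
9 → no match

4, 5, 7, 8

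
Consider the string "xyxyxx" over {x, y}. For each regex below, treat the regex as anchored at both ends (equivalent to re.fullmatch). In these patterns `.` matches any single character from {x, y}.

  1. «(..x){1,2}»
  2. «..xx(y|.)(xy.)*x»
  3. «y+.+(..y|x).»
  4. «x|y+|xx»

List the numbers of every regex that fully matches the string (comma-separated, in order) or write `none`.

1 → match
2 → no match
3 → no match — must start with "y"
4 → no match

1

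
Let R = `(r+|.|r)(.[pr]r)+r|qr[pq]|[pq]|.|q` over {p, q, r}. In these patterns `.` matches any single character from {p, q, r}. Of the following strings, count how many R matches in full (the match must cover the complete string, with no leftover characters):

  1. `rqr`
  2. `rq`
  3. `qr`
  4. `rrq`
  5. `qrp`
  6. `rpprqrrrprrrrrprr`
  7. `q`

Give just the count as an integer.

1. `rqr` → no match
2. `rq` → no match
3. `qr` → no match
4. `rrq` → no match
5. `qrp` → match
6 → match
7. `q` → match
Total matched: 3

3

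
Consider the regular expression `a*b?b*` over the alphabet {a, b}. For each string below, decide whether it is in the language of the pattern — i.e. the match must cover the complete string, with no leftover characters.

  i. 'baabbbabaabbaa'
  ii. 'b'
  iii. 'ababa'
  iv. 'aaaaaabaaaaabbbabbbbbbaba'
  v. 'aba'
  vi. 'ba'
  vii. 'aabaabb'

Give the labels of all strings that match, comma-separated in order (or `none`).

i → no match
ii → match
iii → no match
iv → no match
v → no match
vi → no match
vii → no match

ii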